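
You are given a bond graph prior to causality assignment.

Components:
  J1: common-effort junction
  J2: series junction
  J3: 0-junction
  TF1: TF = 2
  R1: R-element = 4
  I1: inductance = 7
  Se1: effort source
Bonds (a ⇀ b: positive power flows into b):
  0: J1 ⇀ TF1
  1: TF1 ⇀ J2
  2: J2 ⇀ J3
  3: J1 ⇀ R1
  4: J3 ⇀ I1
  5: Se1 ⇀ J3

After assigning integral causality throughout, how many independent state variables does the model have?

1  (I1 all integral)

#5 |J3  (Se1: effort source, stroke at far end)
#2 |J2  (J3 effort already set via bond 5)
#4 |I1  (0-jn J3 has e-setter on 5)
#1 |TF1  (J2 needs exactly one f-in)
#0 |J1  (TF TF1: opposite of bond 1)
#3 |R1  (J1: bond 0 brought effort, rest push out)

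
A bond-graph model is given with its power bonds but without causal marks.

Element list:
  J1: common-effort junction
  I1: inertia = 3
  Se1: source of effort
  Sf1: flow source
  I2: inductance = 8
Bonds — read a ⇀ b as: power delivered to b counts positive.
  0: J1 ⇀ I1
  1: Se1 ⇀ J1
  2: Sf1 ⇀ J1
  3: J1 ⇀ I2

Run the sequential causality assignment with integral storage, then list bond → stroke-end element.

bond 1 →J1  (Se1 fixes effort; stroke away)
bond 2 →Sf1  (Sf1 fixes flow; stroke at Sf1)
bond 0 →I1  (J1: bond 1 brought effort, rest push out)
bond 3 →I2  (J1 effort already set via bond 1)

bond 0 stroke at I1
bond 1 stroke at J1
bond 2 stroke at Sf1
bond 3 stroke at I2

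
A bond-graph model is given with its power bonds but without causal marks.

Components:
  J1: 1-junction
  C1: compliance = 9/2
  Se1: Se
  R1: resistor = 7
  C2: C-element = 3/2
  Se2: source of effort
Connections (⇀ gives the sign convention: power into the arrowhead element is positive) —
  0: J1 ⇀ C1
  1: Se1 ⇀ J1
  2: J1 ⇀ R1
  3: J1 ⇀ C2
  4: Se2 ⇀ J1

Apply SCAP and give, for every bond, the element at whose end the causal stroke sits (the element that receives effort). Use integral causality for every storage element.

b1 |J1  (Se1 fixes effort; stroke away)
b4 |J1  (Se2: effort source, stroke at far end)
b0 |J1  (C1 outputs effort q/C1)
b3 |J1  (prefer integral on C2)
b2 |R1  (closing 1-jn rule on J1)

#0 stroke at J1
#1 stroke at J1
#2 stroke at R1
#3 stroke at J1
#4 stroke at J1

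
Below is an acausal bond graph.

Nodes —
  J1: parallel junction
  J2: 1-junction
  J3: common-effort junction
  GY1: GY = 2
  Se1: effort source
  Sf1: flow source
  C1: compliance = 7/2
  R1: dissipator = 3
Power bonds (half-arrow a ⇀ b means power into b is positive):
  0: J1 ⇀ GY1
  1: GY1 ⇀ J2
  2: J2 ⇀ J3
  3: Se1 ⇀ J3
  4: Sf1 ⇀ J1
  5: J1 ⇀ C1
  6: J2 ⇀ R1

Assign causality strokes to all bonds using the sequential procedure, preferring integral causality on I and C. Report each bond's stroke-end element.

#0 stroke→GY1
#1 stroke→GY1
#2 stroke→J2
#3 stroke→J3
#4 stroke→Sf1
#5 stroke→J1
#6 stroke→J2

b3 |J3  (Se1 fixes effort; stroke away)
b4 |Sf1  (Sf1 fixes flow; stroke at Sf1)
b2 |J2  (J3 effort already set via bond 3)
b5 |J1  (C1 outputs effort q/C1)
b0 |GY1  (common-e at J1 fixed by 5)
b1 |GY1  (GY GY1: same side as bond 0)
b6 |J2  (J2 flow already set via bond 1)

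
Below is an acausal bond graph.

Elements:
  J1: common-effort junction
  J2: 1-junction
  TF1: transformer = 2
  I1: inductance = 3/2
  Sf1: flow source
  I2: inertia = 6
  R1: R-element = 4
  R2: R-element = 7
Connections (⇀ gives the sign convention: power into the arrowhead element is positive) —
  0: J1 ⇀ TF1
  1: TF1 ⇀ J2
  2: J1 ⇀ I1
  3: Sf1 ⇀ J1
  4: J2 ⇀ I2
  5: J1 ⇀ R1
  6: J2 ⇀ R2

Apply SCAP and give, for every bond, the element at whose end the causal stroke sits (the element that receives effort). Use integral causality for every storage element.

bond 3 |Sf1  (source Sf1 imposes f)
bond 2 |I1  (I1 integral (f out))
bond 4 |I2  (I2 integral (f out))
bond 1 |J2  (J2 flow already set via bond 4)
bond 6 |J2  (J2: bond 4 brought flow, rest push out)
bond 0 |TF1  (TF TF1: opposite of bond 1)
bond 5 |J1  (J1: last free bond brings effort in)

β0 →TF1
β1 →J2
β2 →I1
β3 →Sf1
β4 →I2
β5 →J1
β6 →J2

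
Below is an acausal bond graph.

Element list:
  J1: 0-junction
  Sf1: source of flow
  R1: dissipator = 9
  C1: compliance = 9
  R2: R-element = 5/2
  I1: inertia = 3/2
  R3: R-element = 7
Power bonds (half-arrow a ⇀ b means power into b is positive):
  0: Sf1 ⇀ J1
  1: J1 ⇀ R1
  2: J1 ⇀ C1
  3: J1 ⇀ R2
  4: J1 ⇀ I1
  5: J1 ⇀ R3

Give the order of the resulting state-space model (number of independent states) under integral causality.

bond 0 →Sf1  (Sf1: flow source, stroke at near end)
bond 2 →J1  (C1 outputs effort q/C1)
bond 1 →R1  (common-e at J1 fixed by 2)
bond 3 →R2  (0-jn J1 has e-setter on 2)
bond 4 →I1  (common-e at J1 fixed by 2)
bond 5 →R3  (J1: bond 2 brought effort, rest push out)

2  (C1, I1 all integral)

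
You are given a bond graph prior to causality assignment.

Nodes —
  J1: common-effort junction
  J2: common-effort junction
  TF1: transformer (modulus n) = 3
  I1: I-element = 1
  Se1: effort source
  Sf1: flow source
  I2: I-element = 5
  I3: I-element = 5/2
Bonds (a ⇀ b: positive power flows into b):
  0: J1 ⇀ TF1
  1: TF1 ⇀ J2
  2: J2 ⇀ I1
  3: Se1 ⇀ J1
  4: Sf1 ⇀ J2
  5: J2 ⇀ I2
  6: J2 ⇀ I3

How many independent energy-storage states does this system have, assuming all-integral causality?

3  (I1, I2, I3 all integral)

#3 |J1  (source Se1 imposes e)
#4 |Sf1  (Sf1 fixes flow; stroke at Sf1)
#0 |TF1  (0-jn J1 has e-setter on 3)
#1 |J2  (TF1 one-in-one-out from 0)
#2 |I1  (common-e at J2 fixed by 1)
#5 |I2  (0-jn J2 has e-setter on 1)
#6 |I3  (common-e at J2 fixed by 1)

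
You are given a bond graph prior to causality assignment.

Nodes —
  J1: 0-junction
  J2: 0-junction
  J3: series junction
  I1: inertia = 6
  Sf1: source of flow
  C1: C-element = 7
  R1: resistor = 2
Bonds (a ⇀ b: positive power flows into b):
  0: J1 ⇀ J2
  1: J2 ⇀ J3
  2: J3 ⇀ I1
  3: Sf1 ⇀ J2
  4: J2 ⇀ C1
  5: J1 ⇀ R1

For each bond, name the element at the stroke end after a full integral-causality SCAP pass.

bond 3 |Sf1  (Sf1 (Sf) sets flow on bond)
bond 2 |I1  (I1 outputs flow p/I1)
bond 1 |J3  (J3: bond 2 brought flow, rest push out)
bond 4 |J2  (prefer integral on C1)
bond 0 |J1  (J2 effort already set via bond 4)
bond 5 |R1  (J1 effort already set via bond 0)

b0 →J1
b1 →J3
b2 →I1
b3 →Sf1
b4 →J2
b5 →R1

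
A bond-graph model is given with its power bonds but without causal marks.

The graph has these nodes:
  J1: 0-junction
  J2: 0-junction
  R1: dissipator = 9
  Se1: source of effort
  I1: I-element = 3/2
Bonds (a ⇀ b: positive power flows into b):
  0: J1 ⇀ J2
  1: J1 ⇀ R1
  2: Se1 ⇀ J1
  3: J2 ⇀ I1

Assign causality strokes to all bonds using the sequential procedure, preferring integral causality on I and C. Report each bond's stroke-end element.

#2 stroke→J1  (Se1 fixes effort; stroke away)
#0 stroke→J2  (J1 effort already set via bond 2)
#1 stroke→R1  (0-jn J1 has e-setter on 2)
#3 stroke→I1  (J2: bond 0 brought effort, rest push out)

#0 stroke at J2
#1 stroke at R1
#2 stroke at J1
#3 stroke at I1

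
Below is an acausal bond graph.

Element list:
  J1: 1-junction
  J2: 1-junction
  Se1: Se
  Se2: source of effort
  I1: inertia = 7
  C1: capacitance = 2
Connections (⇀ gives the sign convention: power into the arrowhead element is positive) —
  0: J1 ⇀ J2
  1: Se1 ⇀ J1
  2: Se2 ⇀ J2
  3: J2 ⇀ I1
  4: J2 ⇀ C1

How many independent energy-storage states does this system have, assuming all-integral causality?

b1 →J1  (Se1 (Se) sets effort on bond)
b2 →J2  (Se2 (Se) sets effort on bond)
b0 →J2  (J1: last free bond brings flow in)
b3 →I1  (prefer integral on I1)
b4 →J2  (J2 flow already set via bond 3)

2  (C1, I1 all integral)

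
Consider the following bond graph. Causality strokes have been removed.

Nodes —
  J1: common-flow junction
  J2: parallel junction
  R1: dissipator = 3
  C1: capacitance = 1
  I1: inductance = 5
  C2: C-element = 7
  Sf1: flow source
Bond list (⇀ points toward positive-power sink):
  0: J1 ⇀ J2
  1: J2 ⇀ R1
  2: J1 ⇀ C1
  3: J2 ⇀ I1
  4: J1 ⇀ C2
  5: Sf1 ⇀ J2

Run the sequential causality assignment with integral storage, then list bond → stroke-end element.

bond 0 |J2
bond 1 |R1
bond 2 |J1
bond 3 |I1
bond 4 |J1
bond 5 |Sf1

β5 stroke→Sf1  (Sf1 fixes flow; stroke at Sf1)
β2 stroke→J1  (prefer integral on C1)
β3 stroke→I1  (prefer integral on I1)
β4 stroke→J1  (prefer integral on C2)
β0 stroke→J2  (J1 needs exactly one f-in)
β1 stroke→R1  (J2 effort already set via bond 0)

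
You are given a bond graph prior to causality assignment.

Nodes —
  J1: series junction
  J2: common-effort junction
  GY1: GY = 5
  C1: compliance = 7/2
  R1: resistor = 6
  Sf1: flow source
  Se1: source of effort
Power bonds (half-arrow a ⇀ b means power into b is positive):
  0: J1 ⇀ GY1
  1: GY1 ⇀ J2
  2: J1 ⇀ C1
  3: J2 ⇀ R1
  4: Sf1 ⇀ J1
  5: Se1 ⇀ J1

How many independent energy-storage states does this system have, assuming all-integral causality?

1  (C1 all integral)

b4 →Sf1  (source Sf1 imposes f)
b5 →J1  (Se1: effort source, stroke at far end)
b0 →J1  (J1 flow already set via bond 4)
b2 →J1  (1-jn J1 has f-setter on 4)
b1 →J2  (through GY1, causality inverts; strokes same side of GY1)
b3 →R1  (J2: bond 1 brought effort, rest push out)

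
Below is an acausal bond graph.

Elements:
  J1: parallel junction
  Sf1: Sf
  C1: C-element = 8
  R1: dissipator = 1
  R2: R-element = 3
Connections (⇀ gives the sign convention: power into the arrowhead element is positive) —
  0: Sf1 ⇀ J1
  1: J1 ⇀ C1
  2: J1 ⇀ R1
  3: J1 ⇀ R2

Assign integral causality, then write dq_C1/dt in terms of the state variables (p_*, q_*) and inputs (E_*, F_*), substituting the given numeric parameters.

dq_C1/dt = F_Sf1 - q_C1/6

#0 stroke→Sf1  (Sf1 fixes flow; stroke at Sf1)
#1 stroke→J1  (C1 integral (e out))
#2 stroke→R1  (0-jn J1 has e-setter on 1)
#3 stroke→R2  (0-jn J1 has e-setter on 1)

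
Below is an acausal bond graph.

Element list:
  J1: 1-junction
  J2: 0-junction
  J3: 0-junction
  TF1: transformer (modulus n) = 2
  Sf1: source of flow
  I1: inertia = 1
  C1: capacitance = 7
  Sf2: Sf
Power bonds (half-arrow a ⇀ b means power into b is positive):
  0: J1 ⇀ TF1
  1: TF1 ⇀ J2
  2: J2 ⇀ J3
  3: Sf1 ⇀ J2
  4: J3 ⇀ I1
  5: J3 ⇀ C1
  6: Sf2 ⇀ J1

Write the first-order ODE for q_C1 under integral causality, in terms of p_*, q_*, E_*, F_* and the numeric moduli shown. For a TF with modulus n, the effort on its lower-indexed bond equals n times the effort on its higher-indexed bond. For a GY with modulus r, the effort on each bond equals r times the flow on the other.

bond 3 |Sf1  (Sf1 (Sf) sets flow on bond)
bond 6 |Sf2  (Sf2 fixes flow; stroke at Sf2)
bond 0 |J1  (1-jn J1 has f-setter on 6)
bond 1 |TF1  (TF TF1: opposite of bond 0)
bond 2 |J2  (J2 needs exactly one e-in)
bond 4 |I1  (I1 outputs flow p/I1)
bond 5 |J3  (only one effort-in slot at J3)

dq_C1/dt = F_Sf1 + 2*F_Sf2 - p_I1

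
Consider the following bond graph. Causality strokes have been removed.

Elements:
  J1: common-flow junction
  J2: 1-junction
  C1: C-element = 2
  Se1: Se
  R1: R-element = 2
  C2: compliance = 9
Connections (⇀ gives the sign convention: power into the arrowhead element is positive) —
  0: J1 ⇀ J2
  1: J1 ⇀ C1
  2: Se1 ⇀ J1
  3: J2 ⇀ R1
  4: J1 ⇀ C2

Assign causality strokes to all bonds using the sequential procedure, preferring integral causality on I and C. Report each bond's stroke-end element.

b2 |J1  (Se1 fixes effort; stroke away)
b1 |J1  (prefer integral on C1)
b4 |J1  (C2 outputs effort q/C2)
b0 |J2  (J1: last free bond brings flow in)
b3 |R1  (closing 1-jn rule on J2)

bond 0 stroke at J2
bond 1 stroke at J1
bond 2 stroke at J1
bond 3 stroke at R1
bond 4 stroke at J1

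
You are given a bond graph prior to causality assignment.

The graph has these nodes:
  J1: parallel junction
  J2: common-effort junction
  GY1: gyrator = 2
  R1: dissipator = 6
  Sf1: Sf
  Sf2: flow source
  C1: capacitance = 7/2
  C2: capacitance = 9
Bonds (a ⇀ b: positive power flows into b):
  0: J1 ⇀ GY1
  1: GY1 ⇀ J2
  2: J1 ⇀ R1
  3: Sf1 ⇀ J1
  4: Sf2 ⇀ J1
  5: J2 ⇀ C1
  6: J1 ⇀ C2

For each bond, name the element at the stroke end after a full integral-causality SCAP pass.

#3 stroke at Sf1  (Sf1: flow source, stroke at near end)
#4 stroke at Sf2  (Sf2 fixes flow; stroke at Sf2)
#5 stroke at J2  (C1 integral (e out))
#1 stroke at GY1  (0-jn J2 has e-setter on 5)
#0 stroke at GY1  (GY1 both-in/both-out from 1)
#6 stroke at J1  (prefer integral on C2)
#2 stroke at R1  (0-jn J1 has e-setter on 6)

β0 →GY1
β1 →GY1
β2 →R1
β3 →Sf1
β4 →Sf2
β5 →J2
β6 →J1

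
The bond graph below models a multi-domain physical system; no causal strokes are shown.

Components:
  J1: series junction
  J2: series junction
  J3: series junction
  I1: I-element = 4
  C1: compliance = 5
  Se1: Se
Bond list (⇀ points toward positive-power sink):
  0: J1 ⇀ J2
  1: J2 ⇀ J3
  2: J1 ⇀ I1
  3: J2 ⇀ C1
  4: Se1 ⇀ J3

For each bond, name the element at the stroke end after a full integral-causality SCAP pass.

#4 stroke at J3  (Se1: effort source, stroke at far end)
#1 stroke at J2  (J3: last free bond brings flow in)
#2 stroke at I1  (I1 outputs flow p/I1)
#0 stroke at J1  (J1 flow already set via bond 2)
#3 stroke at J2  (J2 flow already set via bond 0)

β0 stroke at J1
β1 stroke at J2
β2 stroke at I1
β3 stroke at J2
β4 stroke at J3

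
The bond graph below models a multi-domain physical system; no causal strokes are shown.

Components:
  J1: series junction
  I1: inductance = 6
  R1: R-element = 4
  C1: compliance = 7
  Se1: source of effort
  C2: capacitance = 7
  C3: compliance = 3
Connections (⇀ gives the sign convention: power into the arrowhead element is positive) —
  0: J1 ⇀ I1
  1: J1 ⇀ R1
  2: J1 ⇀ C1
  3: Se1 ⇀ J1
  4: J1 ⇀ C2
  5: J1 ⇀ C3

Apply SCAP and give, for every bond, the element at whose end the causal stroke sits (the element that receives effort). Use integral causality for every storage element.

bond 0 stroke→I1
bond 1 stroke→J1
bond 2 stroke→J1
bond 3 stroke→J1
bond 4 stroke→J1
bond 5 stroke→J1

bond 3 |J1  (Se1: effort source, stroke at far end)
bond 0 |I1  (prefer integral on I1)
bond 1 |J1  (J1 flow already set via bond 0)
bond 2 |J1  (1-jn J1 has f-setter on 0)
bond 4 |J1  (J1 flow already set via bond 0)
bond 5 |J1  (J1 flow already set via bond 0)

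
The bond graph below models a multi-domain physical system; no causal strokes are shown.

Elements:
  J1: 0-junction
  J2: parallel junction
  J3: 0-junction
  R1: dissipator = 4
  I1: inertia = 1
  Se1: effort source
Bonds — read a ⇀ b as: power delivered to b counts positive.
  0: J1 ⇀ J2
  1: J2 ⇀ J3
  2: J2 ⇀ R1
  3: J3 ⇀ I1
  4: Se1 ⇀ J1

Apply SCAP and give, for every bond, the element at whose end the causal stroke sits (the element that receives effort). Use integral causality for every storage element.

#0 →J2
#1 →J3
#2 →R1
#3 →I1
#4 →J1

b4 |J1  (Se1 (Se) sets effort on bond)
b0 |J2  (J1 effort already set via bond 4)
b1 |J3  (J2 effort already set via bond 0)
b2 |R1  (0-jn J2 has e-setter on 0)
b3 |I1  (0-jn J3 has e-setter on 1)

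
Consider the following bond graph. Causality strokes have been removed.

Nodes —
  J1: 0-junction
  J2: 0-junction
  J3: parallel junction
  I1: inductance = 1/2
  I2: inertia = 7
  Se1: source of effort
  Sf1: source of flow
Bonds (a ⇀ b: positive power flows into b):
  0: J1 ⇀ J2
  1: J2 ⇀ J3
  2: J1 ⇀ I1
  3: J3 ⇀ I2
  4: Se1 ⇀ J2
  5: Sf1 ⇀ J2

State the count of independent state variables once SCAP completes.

2  (I1, I2 all integral)

β4 →J2  (Se1 fixes effort; stroke away)
β5 →Sf1  (source Sf1 imposes f)
β0 →J1  (J2: bond 4 brought effort, rest push out)
β1 →J3  (J2 effort already set via bond 4)
β3 →I2  (common-e at J3 fixed by 1)
β2 →I1  (J1 effort already set via bond 0)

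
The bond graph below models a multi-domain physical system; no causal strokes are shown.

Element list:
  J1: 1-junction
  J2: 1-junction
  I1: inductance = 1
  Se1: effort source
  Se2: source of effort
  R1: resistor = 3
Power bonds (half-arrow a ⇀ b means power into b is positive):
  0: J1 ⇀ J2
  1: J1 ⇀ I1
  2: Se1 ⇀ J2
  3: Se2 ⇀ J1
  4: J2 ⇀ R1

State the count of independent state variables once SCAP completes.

1  (I1 all integral)

b2 stroke at J2  (Se1 fixes effort; stroke away)
b3 stroke at J1  (Se2 (Se) sets effort on bond)
b1 stroke at I1  (I1 integral (f out))
b0 stroke at J1  (1-jn J1 has f-setter on 1)
b4 stroke at J2  (1-jn J2 has f-setter on 0)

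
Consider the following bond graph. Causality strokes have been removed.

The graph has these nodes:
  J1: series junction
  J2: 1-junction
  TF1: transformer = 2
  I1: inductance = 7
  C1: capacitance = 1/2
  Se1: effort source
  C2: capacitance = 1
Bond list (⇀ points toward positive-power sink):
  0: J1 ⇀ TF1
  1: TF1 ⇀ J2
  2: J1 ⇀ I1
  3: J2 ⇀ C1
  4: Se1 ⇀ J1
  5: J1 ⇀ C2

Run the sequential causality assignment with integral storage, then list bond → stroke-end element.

β0 stroke→J1
β1 stroke→TF1
β2 stroke→I1
β3 stroke→J2
β4 stroke→J1
β5 stroke→J1

β4 →J1  (source Se1 imposes e)
β2 →I1  (I1 integral (f out))
β0 →J1  (J1 flow already set via bond 2)
β5 →J1  (J1 flow already set via bond 2)
β1 →TF1  (TF TF1: opposite of bond 0)
β3 →J2  (J2: bond 1 brought flow, rest push out)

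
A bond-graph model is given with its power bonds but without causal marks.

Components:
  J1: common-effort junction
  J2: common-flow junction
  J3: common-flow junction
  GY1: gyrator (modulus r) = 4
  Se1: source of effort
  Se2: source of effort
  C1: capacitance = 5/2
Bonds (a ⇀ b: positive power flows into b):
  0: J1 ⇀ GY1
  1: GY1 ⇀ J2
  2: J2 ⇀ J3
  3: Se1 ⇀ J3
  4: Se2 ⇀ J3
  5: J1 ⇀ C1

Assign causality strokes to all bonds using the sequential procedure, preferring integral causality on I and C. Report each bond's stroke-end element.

bond 0 →GY1
bond 1 →GY1
bond 2 →J2
bond 3 →J3
bond 4 →J3
bond 5 →J1

β3 stroke→J3  (Se1 fixes effort; stroke away)
β4 stroke→J3  (Se2: effort source, stroke at far end)
β2 stroke→J2  (J3: last free bond brings flow in)
β1 stroke→GY1  (J2: last free bond brings flow in)
β0 stroke→GY1  (GY GY1: same side as bond 1)
β5 stroke→J1  (closing 0-jn rule on J1)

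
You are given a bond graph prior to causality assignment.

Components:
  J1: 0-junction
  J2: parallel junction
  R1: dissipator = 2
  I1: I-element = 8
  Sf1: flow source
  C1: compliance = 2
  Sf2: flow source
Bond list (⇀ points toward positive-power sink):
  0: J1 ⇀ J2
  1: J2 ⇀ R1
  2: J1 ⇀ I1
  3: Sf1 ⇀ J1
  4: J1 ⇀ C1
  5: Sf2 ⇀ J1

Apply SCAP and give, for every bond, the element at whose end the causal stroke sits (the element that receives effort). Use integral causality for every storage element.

bond 0 →J2
bond 1 →R1
bond 2 →I1
bond 3 →Sf1
bond 4 →J1
bond 5 →Sf2

#3 stroke at Sf1  (Sf1 fixes flow; stroke at Sf1)
#5 stroke at Sf2  (Sf2 fixes flow; stroke at Sf2)
#2 stroke at I1  (prefer integral on I1)
#4 stroke at J1  (C1: C, integral causality)
#0 stroke at J2  (J1 effort already set via bond 4)
#1 stroke at R1  (J2 effort already set via bond 0)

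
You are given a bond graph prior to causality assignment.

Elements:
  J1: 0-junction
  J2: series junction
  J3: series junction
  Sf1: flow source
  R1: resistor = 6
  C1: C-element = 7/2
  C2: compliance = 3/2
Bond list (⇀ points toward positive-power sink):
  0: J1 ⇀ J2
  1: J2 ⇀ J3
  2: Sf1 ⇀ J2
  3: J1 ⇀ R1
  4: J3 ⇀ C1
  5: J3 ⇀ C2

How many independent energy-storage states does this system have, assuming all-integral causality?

bond 2 →Sf1  (Sf1: flow source, stroke at near end)
bond 0 →J2  (J2 flow already set via bond 2)
bond 1 →J2  (1-jn J2 has f-setter on 2)
bond 4 →J3  (1-jn J3 has f-setter on 1)
bond 5 →J3  (1-jn J3 has f-setter on 1)
bond 3 →J1  (J1 needs exactly one e-in)

2  (C1, C2 all integral)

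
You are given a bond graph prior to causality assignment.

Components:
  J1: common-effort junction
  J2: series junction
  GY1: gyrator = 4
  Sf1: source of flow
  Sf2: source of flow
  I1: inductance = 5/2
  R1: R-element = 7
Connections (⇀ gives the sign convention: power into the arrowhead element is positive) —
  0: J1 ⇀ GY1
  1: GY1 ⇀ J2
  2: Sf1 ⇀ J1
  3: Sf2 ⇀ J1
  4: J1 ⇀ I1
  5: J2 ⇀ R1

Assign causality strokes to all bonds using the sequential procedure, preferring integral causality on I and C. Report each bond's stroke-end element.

bond 2 →Sf1  (Sf1 fixes flow; stroke at Sf1)
bond 3 →Sf2  (Sf2 (Sf) sets flow on bond)
bond 4 →I1  (prefer integral on I1)
bond 0 →J1  (only one effort-in slot at J1)
bond 1 →J2  (through GY1, causality inverts; strokes same side of GY1)
bond 5 →R1  (J2: last free bond brings flow in)

bond 0 →J1
bond 1 →J2
bond 2 →Sf1
bond 3 →Sf2
bond 4 →I1
bond 5 →R1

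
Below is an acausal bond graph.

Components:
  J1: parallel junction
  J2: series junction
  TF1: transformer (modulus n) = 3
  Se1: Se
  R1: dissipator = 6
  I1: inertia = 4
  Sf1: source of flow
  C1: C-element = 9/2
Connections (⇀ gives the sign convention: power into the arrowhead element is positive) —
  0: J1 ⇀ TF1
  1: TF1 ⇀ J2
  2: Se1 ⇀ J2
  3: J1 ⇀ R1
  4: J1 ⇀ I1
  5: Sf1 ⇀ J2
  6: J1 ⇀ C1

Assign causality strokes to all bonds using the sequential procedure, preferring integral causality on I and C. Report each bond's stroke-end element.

bond 0 →TF1
bond 1 →J2
bond 2 →J2
bond 3 →R1
bond 4 →I1
bond 5 →Sf1
bond 6 →J1

β2 stroke at J2  (source Se1 imposes e)
β5 stroke at Sf1  (Sf1: flow source, stroke at near end)
β1 stroke at J2  (1-jn J2 has f-setter on 5)
β0 stroke at TF1  (TF1 one-in-one-out from 1)
β4 stroke at I1  (I1 integral (f out))
β6 stroke at J1  (prefer integral on C1)
β3 stroke at R1  (J1 effort already set via bond 6)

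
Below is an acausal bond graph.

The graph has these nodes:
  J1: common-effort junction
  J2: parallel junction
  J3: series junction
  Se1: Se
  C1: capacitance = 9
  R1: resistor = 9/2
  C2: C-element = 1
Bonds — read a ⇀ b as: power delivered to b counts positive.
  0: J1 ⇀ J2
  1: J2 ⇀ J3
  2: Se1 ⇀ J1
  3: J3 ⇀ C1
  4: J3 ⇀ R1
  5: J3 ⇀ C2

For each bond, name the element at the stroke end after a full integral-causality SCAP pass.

β0 →J2
β1 →J3
β2 →J1
β3 →J3
β4 →R1
β5 →J3

β2 stroke→J1  (Se1 (Se) sets effort on bond)
β0 stroke→J2  (common-e at J1 fixed by 2)
β1 stroke→J3  (0-jn J2 has e-setter on 0)
β3 stroke→J3  (C1 outputs effort q/C1)
β5 stroke→J3  (C2 outputs effort q/C2)
β4 stroke→R1  (closing 1-jn rule on J3)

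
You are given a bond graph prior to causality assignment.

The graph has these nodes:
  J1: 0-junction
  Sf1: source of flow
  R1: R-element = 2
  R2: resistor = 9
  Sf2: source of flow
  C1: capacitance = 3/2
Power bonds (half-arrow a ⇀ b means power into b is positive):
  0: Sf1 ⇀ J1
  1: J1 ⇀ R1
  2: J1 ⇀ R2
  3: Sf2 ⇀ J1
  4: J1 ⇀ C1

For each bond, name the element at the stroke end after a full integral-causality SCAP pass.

bond 0 →Sf1
bond 1 →R1
bond 2 →R2
bond 3 →Sf2
bond 4 →J1

b0 →Sf1  (Sf1 fixes flow; stroke at Sf1)
b3 →Sf2  (source Sf2 imposes f)
b4 →J1  (prefer integral on C1)
b1 →R1  (J1: bond 4 brought effort, rest push out)
b2 →R2  (common-e at J1 fixed by 4)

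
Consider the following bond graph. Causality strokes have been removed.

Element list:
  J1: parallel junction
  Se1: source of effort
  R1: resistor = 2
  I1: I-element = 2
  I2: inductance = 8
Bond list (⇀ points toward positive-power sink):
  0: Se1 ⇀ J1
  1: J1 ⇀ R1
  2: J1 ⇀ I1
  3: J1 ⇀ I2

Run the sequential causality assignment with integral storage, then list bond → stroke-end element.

bond 0 stroke→J1
bond 1 stroke→R1
bond 2 stroke→I1
bond 3 stroke→I2

bond 0 stroke at J1  (Se1 (Se) sets effort on bond)
bond 1 stroke at R1  (J1: bond 0 brought effort, rest push out)
bond 2 stroke at I1  (J1 effort already set via bond 0)
bond 3 stroke at I2  (0-jn J1 has e-setter on 0)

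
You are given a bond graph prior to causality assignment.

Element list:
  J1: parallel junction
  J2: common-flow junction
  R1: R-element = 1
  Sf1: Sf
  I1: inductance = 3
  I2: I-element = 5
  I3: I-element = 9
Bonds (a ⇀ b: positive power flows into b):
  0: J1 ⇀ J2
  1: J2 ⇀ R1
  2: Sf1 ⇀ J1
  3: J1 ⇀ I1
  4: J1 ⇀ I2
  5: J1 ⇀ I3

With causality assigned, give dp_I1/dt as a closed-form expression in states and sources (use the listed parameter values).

#2 →Sf1  (Sf1 fixes flow; stroke at Sf1)
#3 →I1  (I1 outputs flow p/I1)
#4 →I2  (prefer integral on I2)
#5 →I3  (prefer integral on I3)
#0 →J1  (J1: last free bond brings effort in)
#1 →J2  (1-jn J2 has f-setter on 0)

dp_I1/dt = F_Sf1 - p_I1/3 - p_I2/5 - p_I3/9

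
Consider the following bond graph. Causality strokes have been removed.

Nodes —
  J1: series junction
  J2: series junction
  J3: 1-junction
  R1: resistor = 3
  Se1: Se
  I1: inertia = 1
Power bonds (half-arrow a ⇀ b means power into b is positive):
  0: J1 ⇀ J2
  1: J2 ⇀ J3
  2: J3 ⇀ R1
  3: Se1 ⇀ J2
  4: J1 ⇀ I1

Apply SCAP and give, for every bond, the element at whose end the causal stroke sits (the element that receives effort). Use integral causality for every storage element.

b3 stroke at J2  (Se1 fixes effort; stroke away)
b4 stroke at I1  (I1: I, integral causality)
b0 stroke at J1  (common-f at J1 fixed by 4)
b1 stroke at J2  (common-f at J2 fixed by 0)
b2 stroke at J3  (common-f at J3 fixed by 1)

#0 |J1
#1 |J2
#2 |J3
#3 |J2
#4 |I1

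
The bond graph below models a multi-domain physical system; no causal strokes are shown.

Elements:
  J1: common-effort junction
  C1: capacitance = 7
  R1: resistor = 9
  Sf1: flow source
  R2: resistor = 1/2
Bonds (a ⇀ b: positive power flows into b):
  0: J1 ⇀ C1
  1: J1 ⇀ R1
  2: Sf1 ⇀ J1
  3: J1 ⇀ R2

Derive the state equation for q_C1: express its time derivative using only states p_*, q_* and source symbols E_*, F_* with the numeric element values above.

β2 |Sf1  (source Sf1 imposes f)
β0 |J1  (C1 integral (e out))
β1 |R1  (common-e at J1 fixed by 0)
β3 |R2  (0-jn J1 has e-setter on 0)

dq_C1/dt = F_Sf1 - 19*q_C1/63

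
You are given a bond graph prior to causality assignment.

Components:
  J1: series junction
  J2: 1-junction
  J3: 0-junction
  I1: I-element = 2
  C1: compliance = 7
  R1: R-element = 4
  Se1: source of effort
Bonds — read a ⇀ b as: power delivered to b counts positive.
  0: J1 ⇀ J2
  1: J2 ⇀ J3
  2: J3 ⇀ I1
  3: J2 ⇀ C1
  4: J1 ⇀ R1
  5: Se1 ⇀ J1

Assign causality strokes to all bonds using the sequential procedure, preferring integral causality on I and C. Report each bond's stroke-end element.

#0 stroke at J2
#1 stroke at J3
#2 stroke at I1
#3 stroke at J2
#4 stroke at J1
#5 stroke at J1

bond 5 |J1  (source Se1 imposes e)
bond 2 |I1  (prefer integral on I1)
bond 1 |J3  (closing 0-jn rule on J3)
bond 0 |J2  (J2: bond 1 brought flow, rest push out)
bond 3 |J2  (J2 flow already set via bond 1)
bond 4 |J1  (J1: bond 0 brought flow, rest push out)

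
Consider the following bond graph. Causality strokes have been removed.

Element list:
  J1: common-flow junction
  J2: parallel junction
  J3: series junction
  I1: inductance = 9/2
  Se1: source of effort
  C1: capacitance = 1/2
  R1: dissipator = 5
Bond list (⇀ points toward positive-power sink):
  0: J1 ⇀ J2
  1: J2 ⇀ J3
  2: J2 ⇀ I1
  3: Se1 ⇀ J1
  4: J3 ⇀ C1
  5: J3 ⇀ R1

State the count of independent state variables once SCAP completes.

2  (C1, I1 all integral)

bond 3 |J1  (Se1: effort source, stroke at far end)
bond 0 |J2  (J1: last free bond brings flow in)
bond 1 |J3  (J2: bond 0 brought effort, rest push out)
bond 2 |I1  (common-e at J2 fixed by 0)
bond 4 |J3  (prefer integral on C1)
bond 5 |R1  (J3: last free bond brings flow in)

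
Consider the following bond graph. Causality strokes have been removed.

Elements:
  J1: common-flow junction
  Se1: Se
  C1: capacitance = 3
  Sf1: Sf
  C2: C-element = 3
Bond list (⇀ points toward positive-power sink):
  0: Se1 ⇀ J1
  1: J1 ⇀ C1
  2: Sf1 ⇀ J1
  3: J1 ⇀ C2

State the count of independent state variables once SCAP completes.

2  (C1, C2 all integral)

β0 |J1  (Se1: effort source, stroke at far end)
β2 |Sf1  (Sf1 (Sf) sets flow on bond)
β1 |J1  (J1: bond 2 brought flow, rest push out)
β3 |J1  (J1: bond 2 brought flow, rest push out)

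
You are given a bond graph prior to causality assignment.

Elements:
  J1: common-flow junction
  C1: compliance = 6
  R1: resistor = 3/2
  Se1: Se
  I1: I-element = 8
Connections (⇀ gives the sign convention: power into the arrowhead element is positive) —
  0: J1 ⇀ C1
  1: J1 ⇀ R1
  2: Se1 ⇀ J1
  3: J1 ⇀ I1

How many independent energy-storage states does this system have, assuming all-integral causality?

bond 2 →J1  (Se1 fixes effort; stroke away)
bond 0 →J1  (prefer integral on C1)
bond 3 →I1  (prefer integral on I1)
bond 1 →J1  (1-jn J1 has f-setter on 3)

2  (C1, I1 all integral)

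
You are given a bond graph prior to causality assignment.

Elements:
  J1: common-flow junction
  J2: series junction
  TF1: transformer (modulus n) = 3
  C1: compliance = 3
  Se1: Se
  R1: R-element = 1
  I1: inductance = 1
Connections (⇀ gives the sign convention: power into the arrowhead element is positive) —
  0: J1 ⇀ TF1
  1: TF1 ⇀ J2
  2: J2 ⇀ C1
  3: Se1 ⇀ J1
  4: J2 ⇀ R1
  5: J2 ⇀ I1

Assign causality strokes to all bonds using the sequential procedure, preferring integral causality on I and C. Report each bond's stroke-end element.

b0 |TF1
b1 |J2
b2 |J2
b3 |J1
b4 |J2
b5 |I1

bond 3 stroke at J1  (Se1 (Se) sets effort on bond)
bond 0 stroke at TF1  (only one flow-in slot at J1)
bond 1 stroke at J2  (TF TF1: opposite of bond 0)
bond 2 stroke at J2  (C1 integral (e out))
bond 5 stroke at I1  (I1 integral (f out))
bond 4 stroke at J2  (J2 flow already set via bond 5)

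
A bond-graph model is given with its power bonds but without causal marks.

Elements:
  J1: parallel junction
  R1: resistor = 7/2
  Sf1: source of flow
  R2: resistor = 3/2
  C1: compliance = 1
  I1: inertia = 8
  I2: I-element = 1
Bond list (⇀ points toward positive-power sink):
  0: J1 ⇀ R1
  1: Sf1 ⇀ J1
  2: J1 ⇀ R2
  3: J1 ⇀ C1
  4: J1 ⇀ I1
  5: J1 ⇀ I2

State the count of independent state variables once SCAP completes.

3  (C1, I1, I2 all integral)

β1 |Sf1  (Sf1 (Sf) sets flow on bond)
β3 |J1  (C1: C, integral causality)
β0 |R1  (J1 effort already set via bond 3)
β2 |R2  (J1: bond 3 brought effort, rest push out)
β4 |I1  (J1 effort already set via bond 3)
β5 |I2  (0-jn J1 has e-setter on 3)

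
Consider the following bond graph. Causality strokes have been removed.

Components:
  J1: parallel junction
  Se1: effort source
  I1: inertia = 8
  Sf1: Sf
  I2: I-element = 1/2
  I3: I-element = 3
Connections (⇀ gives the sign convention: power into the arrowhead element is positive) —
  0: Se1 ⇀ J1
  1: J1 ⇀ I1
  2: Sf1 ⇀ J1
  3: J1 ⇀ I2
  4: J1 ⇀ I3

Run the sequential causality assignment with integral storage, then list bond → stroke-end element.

b0 |J1
b1 |I1
b2 |Sf1
b3 |I2
b4 |I3

#0 |J1  (Se1 (Se) sets effort on bond)
#2 |Sf1  (Sf1 (Sf) sets flow on bond)
#1 |I1  (common-e at J1 fixed by 0)
#3 |I2  (0-jn J1 has e-setter on 0)
#4 |I3  (0-jn J1 has e-setter on 0)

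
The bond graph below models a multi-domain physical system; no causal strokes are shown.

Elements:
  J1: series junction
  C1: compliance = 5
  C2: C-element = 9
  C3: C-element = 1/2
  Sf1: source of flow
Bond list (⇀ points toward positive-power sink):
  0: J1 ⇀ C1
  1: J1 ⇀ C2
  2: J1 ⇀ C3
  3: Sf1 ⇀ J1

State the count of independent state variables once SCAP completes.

β3 stroke→Sf1  (Sf1 fixes flow; stroke at Sf1)
β0 stroke→J1  (J1: bond 3 brought flow, rest push out)
β1 stroke→J1  (1-jn J1 has f-setter on 3)
β2 stroke→J1  (J1: bond 3 brought flow, rest push out)

3  (C1, C2, C3 all integral)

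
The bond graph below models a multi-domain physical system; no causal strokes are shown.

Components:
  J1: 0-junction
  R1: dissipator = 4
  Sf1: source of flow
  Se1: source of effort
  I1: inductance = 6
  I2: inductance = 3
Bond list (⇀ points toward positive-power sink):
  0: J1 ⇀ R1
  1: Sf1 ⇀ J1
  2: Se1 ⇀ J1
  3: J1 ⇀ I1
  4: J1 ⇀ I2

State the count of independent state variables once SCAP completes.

2  (I1, I2 all integral)

β1 stroke→Sf1  (Sf1 (Sf) sets flow on bond)
β2 stroke→J1  (Se1 fixes effort; stroke away)
β0 stroke→R1  (J1 effort already set via bond 2)
β3 stroke→I1  (J1 effort already set via bond 2)
β4 stroke→I2  (J1 effort already set via bond 2)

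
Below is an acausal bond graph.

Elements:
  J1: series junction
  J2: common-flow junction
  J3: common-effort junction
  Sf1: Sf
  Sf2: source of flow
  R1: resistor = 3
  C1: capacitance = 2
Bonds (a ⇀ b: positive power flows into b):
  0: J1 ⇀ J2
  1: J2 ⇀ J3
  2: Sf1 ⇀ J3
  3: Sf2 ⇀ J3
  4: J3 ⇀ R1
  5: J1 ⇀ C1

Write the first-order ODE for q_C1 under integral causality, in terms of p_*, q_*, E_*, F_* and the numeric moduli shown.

dq_C1/dt = -F_Sf1 - F_Sf2 - q_C1/6

#2 |Sf1  (Sf1: flow source, stroke at near end)
#3 |Sf2  (source Sf2 imposes f)
#5 |J1  (C1 outputs effort q/C1)
#0 |J2  (J1 needs exactly one f-in)
#1 |J3  (J2: last free bond brings flow in)
#4 |R1  (0-jn J3 has e-setter on 1)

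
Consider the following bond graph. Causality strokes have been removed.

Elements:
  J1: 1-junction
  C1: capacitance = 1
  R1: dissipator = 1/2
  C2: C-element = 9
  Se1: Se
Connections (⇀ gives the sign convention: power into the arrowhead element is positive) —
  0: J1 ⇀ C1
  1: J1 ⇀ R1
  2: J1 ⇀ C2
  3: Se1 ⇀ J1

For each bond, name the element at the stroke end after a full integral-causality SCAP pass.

#3 stroke at J1  (Se1: effort source, stroke at far end)
#0 stroke at J1  (prefer integral on C1)
#2 stroke at J1  (prefer integral on C2)
#1 stroke at R1  (J1 needs exactly one f-in)

#0 |J1
#1 |R1
#2 |J1
#3 |J1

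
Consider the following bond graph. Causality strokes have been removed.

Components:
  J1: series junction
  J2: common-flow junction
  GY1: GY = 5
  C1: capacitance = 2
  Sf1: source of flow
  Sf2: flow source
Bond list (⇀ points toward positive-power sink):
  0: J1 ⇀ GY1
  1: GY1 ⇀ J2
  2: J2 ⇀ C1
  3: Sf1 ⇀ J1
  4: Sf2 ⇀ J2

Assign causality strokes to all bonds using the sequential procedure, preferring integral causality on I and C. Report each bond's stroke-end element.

bond 0 stroke at J1
bond 1 stroke at J2
bond 2 stroke at J2
bond 3 stroke at Sf1
bond 4 stroke at Sf2

β3 stroke at Sf1  (Sf1 (Sf) sets flow on bond)
β4 stroke at Sf2  (source Sf2 imposes f)
β0 stroke at J1  (J1 flow already set via bond 3)
β1 stroke at J2  (J2 flow already set via bond 4)
β2 stroke at J2  (J2 flow already set via bond 4)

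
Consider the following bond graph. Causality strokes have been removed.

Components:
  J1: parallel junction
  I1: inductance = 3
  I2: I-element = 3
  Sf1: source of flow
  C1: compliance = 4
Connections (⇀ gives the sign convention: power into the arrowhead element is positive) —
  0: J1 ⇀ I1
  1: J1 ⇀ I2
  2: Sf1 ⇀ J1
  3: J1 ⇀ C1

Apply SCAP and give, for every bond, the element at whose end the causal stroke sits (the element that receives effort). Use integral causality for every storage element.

b2 stroke at Sf1  (Sf1 fixes flow; stroke at Sf1)
b0 stroke at I1  (I1: I, integral causality)
b1 stroke at I2  (I2 outputs flow p/I2)
b3 stroke at J1  (closing 0-jn rule on J1)

β0 stroke at I1
β1 stroke at I2
β2 stroke at Sf1
β3 stroke at J1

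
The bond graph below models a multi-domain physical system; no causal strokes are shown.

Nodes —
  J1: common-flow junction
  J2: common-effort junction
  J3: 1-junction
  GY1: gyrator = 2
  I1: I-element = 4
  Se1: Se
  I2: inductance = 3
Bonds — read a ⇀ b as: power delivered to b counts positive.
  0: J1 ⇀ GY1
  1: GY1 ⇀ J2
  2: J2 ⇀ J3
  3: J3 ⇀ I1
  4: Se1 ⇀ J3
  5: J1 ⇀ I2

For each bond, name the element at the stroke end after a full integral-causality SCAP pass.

#4 stroke at J3  (Se1 (Se) sets effort on bond)
#3 stroke at I1  (I1 outputs flow p/I1)
#2 stroke at J3  (J3: bond 3 brought flow, rest push out)
#1 stroke at J2  (J2: last free bond brings effort in)
#0 stroke at J1  (GY GY1: same side as bond 1)
#5 stroke at I2  (J1 needs exactly one f-in)

b0 →J1
b1 →J2
b2 →J3
b3 →I1
b4 →J3
b5 →I2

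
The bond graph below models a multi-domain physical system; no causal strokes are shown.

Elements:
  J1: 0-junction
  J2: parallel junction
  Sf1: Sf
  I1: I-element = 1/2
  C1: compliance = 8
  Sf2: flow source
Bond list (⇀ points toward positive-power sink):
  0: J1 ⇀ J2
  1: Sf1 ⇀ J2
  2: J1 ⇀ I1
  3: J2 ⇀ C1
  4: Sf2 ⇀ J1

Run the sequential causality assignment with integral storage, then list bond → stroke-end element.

β1 →Sf1  (Sf1: flow source, stroke at near end)
β4 →Sf2  (Sf2 (Sf) sets flow on bond)
β2 →I1  (prefer integral on I1)
β0 →J1  (closing 0-jn rule on J1)
β3 →J2  (only one effort-in slot at J2)

#0 →J1
#1 →Sf1
#2 →I1
#3 →J2
#4 →Sf2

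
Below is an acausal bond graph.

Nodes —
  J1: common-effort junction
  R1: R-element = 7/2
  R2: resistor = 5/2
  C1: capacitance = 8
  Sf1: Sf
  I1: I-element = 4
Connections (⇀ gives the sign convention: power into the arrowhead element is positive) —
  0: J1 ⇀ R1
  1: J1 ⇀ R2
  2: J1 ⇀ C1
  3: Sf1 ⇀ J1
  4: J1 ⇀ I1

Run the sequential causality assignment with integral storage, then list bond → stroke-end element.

#0 →R1
#1 →R2
#2 →J1
#3 →Sf1
#4 →I1

bond 3 stroke→Sf1  (Sf1: flow source, stroke at near end)
bond 2 stroke→J1  (C1 outputs effort q/C1)
bond 0 stroke→R1  (common-e at J1 fixed by 2)
bond 1 stroke→R2  (common-e at J1 fixed by 2)
bond 4 stroke→I1  (J1: bond 2 brought effort, rest push out)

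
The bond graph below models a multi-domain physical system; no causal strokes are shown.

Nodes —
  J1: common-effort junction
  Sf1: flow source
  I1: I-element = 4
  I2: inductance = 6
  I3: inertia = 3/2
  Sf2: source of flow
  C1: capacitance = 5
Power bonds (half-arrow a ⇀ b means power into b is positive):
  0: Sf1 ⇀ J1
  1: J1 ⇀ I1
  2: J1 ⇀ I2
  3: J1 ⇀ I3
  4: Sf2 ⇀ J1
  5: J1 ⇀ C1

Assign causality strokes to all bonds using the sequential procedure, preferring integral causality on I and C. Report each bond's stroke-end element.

b0 stroke at Sf1  (Sf1: flow source, stroke at near end)
b4 stroke at Sf2  (Sf2: flow source, stroke at near end)
b1 stroke at I1  (I1 outputs flow p/I1)
b2 stroke at I2  (prefer integral on I2)
b3 stroke at I3  (prefer integral on I3)
b5 stroke at J1  (closing 0-jn rule on J1)

β0 |Sf1
β1 |I1
β2 |I2
β3 |I3
β4 |Sf2
β5 |J1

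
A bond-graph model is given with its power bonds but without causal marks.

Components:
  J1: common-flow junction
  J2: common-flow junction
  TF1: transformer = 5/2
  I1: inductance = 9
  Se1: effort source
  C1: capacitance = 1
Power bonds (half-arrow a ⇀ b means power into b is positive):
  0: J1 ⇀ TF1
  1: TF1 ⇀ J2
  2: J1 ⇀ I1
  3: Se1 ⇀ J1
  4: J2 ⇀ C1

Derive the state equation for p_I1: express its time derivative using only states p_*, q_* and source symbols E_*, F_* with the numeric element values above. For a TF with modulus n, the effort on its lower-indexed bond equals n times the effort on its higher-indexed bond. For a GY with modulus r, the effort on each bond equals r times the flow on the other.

#3 stroke at J1  (Se1 fixes effort; stroke away)
#2 stroke at I1  (I1 integral (f out))
#0 stroke at J1  (J1 flow already set via bond 2)
#1 stroke at TF1  (TF1 one-in-one-out from 0)
#4 stroke at J2  (1-jn J2 has f-setter on 1)

dp_I1/dt = E_Se1 - 5*q_C1/2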